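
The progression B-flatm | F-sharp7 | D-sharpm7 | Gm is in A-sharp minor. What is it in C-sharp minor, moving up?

A-sharp minor up to C-sharp minor is a minor third; each chord root moves by that interval while the quality stays the same.
B-flatm: root B-flat up a minor third → Db, giving Dbm.
F-sharp7: root F-sharp up a minor third → A, giving A7.
D-sharpm7: root D-sharp up a minor third → F#, giving F#m7.
Gm: root G up a minor third → Bb, giving Bbm.

Dbm A7 F#m7 Bbm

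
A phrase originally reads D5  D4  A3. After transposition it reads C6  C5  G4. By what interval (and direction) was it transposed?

up a minor seventh

Take the first pair: D5 → C6. D to C spans 7 letter names, so the interval is some kind of seventh.
D5 to C6 is 10 semitones, which makes it a minor seventh; the second version is higher, so the direction is up.
Checking another pair — A3 → G4 — gives the same interval.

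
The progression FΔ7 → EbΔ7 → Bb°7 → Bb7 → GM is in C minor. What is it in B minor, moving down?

EΔ7 DΔ7 A°7 A7 F#M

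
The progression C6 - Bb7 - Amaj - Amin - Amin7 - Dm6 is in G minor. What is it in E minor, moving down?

A6 G7 F#maj F#min F#min7 Bm6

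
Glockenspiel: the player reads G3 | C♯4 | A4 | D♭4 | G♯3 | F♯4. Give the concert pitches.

The glockenspiel sounds a perfect fifteenth above written, so transpose each written note up a perfect fifteenth.
G3 -> G5
C#4 -> C#6
A4 -> A6
Db4 -> Db6
G#3 -> G#5
F#4 -> F#6

G5 C#6 A6 Db6 G#5 F#6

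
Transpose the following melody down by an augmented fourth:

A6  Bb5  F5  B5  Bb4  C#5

Eb6 Fb5 Cb5 F5 Fb4 G4

A6: a fourth down reaches E, and 6 semitones makes it Eb6.
Bb5 down an augmented fourth is Fb5.
An augmented fourth down from F5 gives Cb5.
B5 down an augmented fourth is F5.
An augmented fourth down from Bb4 gives Fb4.
C#5 down an augmented fourth is G4.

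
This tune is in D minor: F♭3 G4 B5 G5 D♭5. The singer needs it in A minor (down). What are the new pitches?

Cb3 D4 F#5 D5 Ab4

D minor to A minor down is a perfect fourth, so every note moves down by that interval.
Fb3 gives Cb3
G4 gives D4
B5 gives F#5
G5 gives D5
Db5 gives Ab4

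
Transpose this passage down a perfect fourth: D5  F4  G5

A perfect fourth down from D5 gives A4.
F4 down a perfect fourth is C4.
G5 down a perfect fourth is D5.

A4 C4 D5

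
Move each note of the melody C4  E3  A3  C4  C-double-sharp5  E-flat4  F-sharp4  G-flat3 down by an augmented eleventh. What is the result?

C4: an eleventh down reaches G, and 18 semitones makes it Gb2.
E3: an eleventh down reaches B, and 18 semitones makes it Bb1.
A3 down an augmented eleventh is Eb2.
C4 down an augmented eleventh is Gb2.
C##5 down an augmented eleventh is G#3.
An augmented eleventh down from Eb4 gives Bbb2.
An augmented eleventh down from F#4 gives C3.
Gb3: an eleventh down reaches D, and 18 semitones makes it Dbb2.

Gb2 Bb1 Eb2 Gb2 G#3 Bbb2 C3 Dbb2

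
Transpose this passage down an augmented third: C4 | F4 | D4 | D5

C4 → Abb3
F4 → Dbb4
D4 → Bbb3
D5 → Bbb4

Abb3 Dbb4 Bbb3 Bbb4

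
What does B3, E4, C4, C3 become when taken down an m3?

G#3 C#4 A3 A2

A minor third down from B3 gives G#3.
E4 down a minor third is C#4.
A minor third down from C4 gives A3.
C3 down a minor third is A2.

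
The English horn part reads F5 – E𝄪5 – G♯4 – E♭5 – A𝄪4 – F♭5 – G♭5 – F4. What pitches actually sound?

Bb4 A##4 C#4 Ab4 D##4 Bbb4 Cb5 Bb3

The English horn sounds a perfect fifth below written, so transpose each written note down a perfect fifth.
F5 becomes Bb4
E##5 becomes A##4
G#4 becomes C#4
Eb5 becomes Ab4
A##4 becomes D##4
Fb5 becomes Bbb4
Gb5 becomes Cb5
F4 becomes Bb3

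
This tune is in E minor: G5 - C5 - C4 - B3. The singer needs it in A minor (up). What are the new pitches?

C6 F5 F4 E4

From E up to A is a perfect fourth; apply that to each pitch.
G5 -> C6
C5 -> F5
C4 -> F4
B3 -> E4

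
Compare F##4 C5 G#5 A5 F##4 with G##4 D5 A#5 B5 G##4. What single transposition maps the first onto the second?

up a major second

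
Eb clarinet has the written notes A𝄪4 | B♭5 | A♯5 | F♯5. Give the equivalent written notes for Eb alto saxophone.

First find concert pitch: the Eb clarinet sounds a minor third above written, so A𝄪4 B♭5 A♯5 F♯5 sounds C##5 Db6 C#6 A5.
Then write for Eb alto saxophone: it sounds a major sixth below written, so the part must be a major sixth above concert.
C##5 → A##5
Db6 → Bb6
C#6 → A#6
A5 → F#6

A##5 Bb6 A#6 F#6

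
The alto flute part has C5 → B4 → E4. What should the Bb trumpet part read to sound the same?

A4 G#4 C#4

First find concert pitch: the alto flute sounds a perfect fourth below written, so C5 B4 E4 sounds G4 F#4 B3.
Then write for Bb trumpet: it sounds a major second below written, so the part must be a major second above concert.
G4 → A4
F#4 → G#4
B3 → C#4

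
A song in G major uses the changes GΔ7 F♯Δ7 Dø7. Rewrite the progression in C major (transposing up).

CΔ7 BΔ7 Gø7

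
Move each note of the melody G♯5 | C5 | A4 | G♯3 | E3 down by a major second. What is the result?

F#5 Bb4 G4 F#3 D3

G#5 down a major second is F#5.
C5: a second down reaches B, and 2 semitones makes it Bb4.
A major second down from A4 gives G4.
A major second down from G#3 gives F#3.
E3: a second down reaches D, and 2 semitones makes it D3.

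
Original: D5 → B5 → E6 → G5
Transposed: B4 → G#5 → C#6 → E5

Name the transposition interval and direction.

down a minor third

Take the first pair: D5 → B4. D to B spans 3 letter names, so the interval is some kind of third.
B4 to D5 is 3 semitones, which makes it a minor third; the second version is lower, so the direction is down.
Checking another pair — G5 → E5 — gives the same interval.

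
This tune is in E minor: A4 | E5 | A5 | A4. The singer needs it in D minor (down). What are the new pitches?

From E down to D is a major second; apply that to each pitch.
A4 to G4
E5 to D5
A5 to G5
A4 to G4

G4 D5 G5 G4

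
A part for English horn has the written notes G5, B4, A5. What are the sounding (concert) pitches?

The English horn sounds a perfect fifth below written, so transpose each written note down a perfect fifth.
G5 becomes C5
B4 becomes E4
A5 becomes D5

C5 E4 D5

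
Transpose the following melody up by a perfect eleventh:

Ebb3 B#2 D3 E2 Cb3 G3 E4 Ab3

Abb4 E#4 G4 A3 Fb4 C5 A5 Db5

A perfect eleventh up from Ebb3 gives Abb4.
B#2: an eleventh up reaches E, and 17 semitones makes it E#4.
A perfect eleventh up from D3 gives G4.
E2: an eleventh up reaches A, and 17 semitones makes it A3.
Cb3 up a perfect eleventh is Fb4.
G3 up a perfect eleventh is C5.
E4 up a perfect eleventh is A5.
Ab3: an eleventh up reaches D, and 17 semitones makes it Db5.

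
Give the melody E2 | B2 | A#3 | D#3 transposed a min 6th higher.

E2 → C3
B2 → G3
A#3 → F#4
D#3 → B3

C3 G3 F#4 B3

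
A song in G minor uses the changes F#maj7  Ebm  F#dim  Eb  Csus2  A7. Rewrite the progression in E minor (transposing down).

G minor down to E minor is a minor third; each chord root moves by that interval while the quality stays the same.
F#maj7: root F# down a minor third → D#, giving D#maj7.
Ebm: root Eb down a minor third → C, giving Cm.
F#dim: root F# down a minor third → D#, giving D#dim.
Eb: root Eb down a minor third → C, giving C.
Csus2: root C down a minor third → A, giving Asus2.
A7: root A down a minor third → F#, giving F#7.

D#maj7 Cm D#dim C Asus2 F#7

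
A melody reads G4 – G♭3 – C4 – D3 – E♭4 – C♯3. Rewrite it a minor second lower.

F#4 F3 B3 C#3 D4 B#2

G4 to F#4
Gb3 to F3
C4 to B3
D3 to C#3
Eb4 to D4
C#3 to B#2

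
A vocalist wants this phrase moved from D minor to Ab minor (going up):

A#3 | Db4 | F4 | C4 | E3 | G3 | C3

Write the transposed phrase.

E4 Abb4 Cb5 Gb4 Bb3 Db4 Gb3

From D up to Ab is a diminished fifth; apply that to each pitch.
A#3 to E4
Db4 to Abb4
F4 to Cb5
C4 to Gb4
E3 to Bb3
G3 to Db4
C3 to Gb3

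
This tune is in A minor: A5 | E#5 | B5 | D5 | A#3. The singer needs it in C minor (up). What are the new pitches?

C6 G#5 D6 F5 C#4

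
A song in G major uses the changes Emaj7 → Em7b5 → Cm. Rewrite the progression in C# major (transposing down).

G major down to C# major is a diminished fifth; each chord root moves by that interval while the quality stays the same.
Emaj7: root E down a diminished fifth → A#, giving A#maj7.
Em7b5: root E down a diminished fifth → A#, giving A#m7b5.
Cm: root C down a diminished fifth → F#, giving F#m.

A#maj7 A#m7b5 F#m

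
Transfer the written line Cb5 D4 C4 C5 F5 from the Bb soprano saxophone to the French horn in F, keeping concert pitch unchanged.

Fb5 G4 F4 F5 Bb5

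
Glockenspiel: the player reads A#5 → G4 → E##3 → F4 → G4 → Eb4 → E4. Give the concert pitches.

A#7 G6 E##5 F6 G6 Eb6 E6

The glockenspiel sounds a perfect fifteenth above written, so transpose each written note up a perfect fifteenth.
A#5 -> A#7
G4 -> G6
E##3 -> E##5
F4 -> F6
G4 -> G6
Eb4 -> Eb6
E4 -> E6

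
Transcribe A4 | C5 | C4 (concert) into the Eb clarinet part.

The Eb clarinet sounds a minor third above written, so the written part must be a minor third below concert — transpose each note down.
A4 → F#4
C5 → A4
C4 → A3

F#4 A4 A3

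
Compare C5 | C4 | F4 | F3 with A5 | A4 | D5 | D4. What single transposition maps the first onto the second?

up a major sixth

From C5 to A5 is 6 letter names — a sixth of some quality.
C5 to A5 is 9 semitones, which makes it a major sixth; the second version is higher, so the direction is up.
Checking another pair — F3 → D4 — gives the same interval.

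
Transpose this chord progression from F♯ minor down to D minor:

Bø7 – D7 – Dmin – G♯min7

F♯ minor down to D minor is a major third; each chord root moves by that interval while the quality stays the same.
Bø7: root B down a major third → G, giving Gø7.
D7: root D down a major third → Bb, giving Bb7.
Dmin: root D down a major third → Bb, giving Bbmin.
G♯min7: root G♯ down a major third → E, giving Emin7.

Gø7 Bb7 Bbmin Emin7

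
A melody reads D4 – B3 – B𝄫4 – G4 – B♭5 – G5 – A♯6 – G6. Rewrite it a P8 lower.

D3 B2 Bbb3 G3 Bb4 G4 A#5 G5

D4 down a perfect octave is D3.
A perfect octave down from B3 gives B2.
Bbb4 down a perfect octave is Bbb3.
A perfect octave down from G4 gives G3.
Bb5 down a perfect octave is Bb4.
A perfect octave down from G5 gives G4.
A#6: an octave down reaches A, and 12 semitones makes it A#5.
A perfect octave down from G6 gives G5.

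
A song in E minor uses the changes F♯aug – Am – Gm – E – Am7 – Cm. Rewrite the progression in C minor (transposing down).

E minor down to C minor is a major third; each chord root moves by that interval while the quality stays the same.
F♯aug: root F♯ down a major third → D, giving Daug.
Am: root A down a major third → F, giving Fm.
Gm: root G down a major third → Eb, giving Ebm.
E: root E down a major third → C, giving C.
Am7: root A down a major third → F, giving Fm7.
Cm: root C down a major third → Ab, giving Abm.

Daug Fm Ebm C Fm7 Abm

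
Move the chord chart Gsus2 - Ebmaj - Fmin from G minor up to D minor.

Dsus2 Bbmaj Cmin

G minor up to D minor is a perfect fifth; each chord root moves by that interval while the quality stays the same.
Gsus2: root G up a perfect fifth → D, giving Dsus2.
Ebmaj: root Eb up a perfect fifth → Bb, giving Bbmaj.
Fmin: root F up a perfect fifth → C, giving Cmin.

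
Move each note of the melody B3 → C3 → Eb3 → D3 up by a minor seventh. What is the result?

A4 Bb3 Db4 C4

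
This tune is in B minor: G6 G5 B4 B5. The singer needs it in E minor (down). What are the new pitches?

C6 C5 E4 E5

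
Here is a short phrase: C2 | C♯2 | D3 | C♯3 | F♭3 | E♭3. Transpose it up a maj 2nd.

D2 D#2 E3 D#3 Gb3 F3

A major second up from C2 gives D2.
C#2 up a major second is D#2.
A major second up from D3 gives E3.
C#3: a second up reaches D, and 2 semitones makes it D#3.
Fb3: a second up reaches G, and 2 semitones makes it Gb3.
Eb3 up a major second is F3.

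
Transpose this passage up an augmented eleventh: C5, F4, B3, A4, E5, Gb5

C5 becomes F#6
F4 becomes B5
B3 becomes E#5
A4 becomes D#6
E5 becomes A#6
Gb5 becomes C7

F#6 B5 E#5 D#6 A#6 C7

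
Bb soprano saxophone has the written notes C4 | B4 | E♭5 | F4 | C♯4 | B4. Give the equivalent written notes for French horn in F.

F4 E5 Ab5 Bb4 F#4 E5

First find concert pitch: the Bb soprano saxophone sounds a major second below written, so C4 B4 E♭5 F4 C♯4 B4 sounds Bb3 A4 Db5 Eb4 B3 A4.
Then write for French horn in F: it sounds a perfect fifth below written, so the part must be a perfect fifth above concert.
Bb3 → F4
A4 → E5
Db5 → Ab5
Eb4 → Bb4
B3 → F#4
A4 → E5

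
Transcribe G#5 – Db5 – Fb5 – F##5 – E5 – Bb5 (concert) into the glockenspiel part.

G#3 Db3 Fb3 F##3 E3 Bb3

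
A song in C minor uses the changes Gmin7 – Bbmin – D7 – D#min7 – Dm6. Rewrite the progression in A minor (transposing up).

Emin7 Gmin B7 B#min7 Bm6

C minor up to A minor is a major sixth; each chord root moves by that interval while the quality stays the same.
Gmin7: root G up a major sixth → E, giving Emin7.
Bbmin: root Bb up a major sixth → G, giving Gmin.
D7: root D up a major sixth → B, giving B7.
D#min7: root D# up a major sixth → B#, giving B#min7.
Dm6: root D up a major sixth → B, giving Bm6.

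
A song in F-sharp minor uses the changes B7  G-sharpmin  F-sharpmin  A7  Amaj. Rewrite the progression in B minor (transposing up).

F-sharp minor up to B minor is a perfect fourth; each chord root moves by that interval while the quality stays the same.
B7: root B up a perfect fourth → E, giving E7.
G-sharpmin: root G-sharp up a perfect fourth → C#, giving C#min.
F-sharpmin: root F-sharp up a perfect fourth → B, giving Bmin.
A7: root A up a perfect fourth → D, giving D7.
Amaj: root A up a perfect fourth → D, giving Dmaj.

E7 C#min Bmin D7 Dmaj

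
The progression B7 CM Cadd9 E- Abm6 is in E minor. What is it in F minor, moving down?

E minor down to F minor is a major seventh; each chord root moves by that interval while the quality stays the same.
B7: root B down a major seventh → C, giving C7.
CM: root C down a major seventh → Db, giving DbM.
Cadd9: root C down a major seventh → Db, giving Dbadd9.
E-: root E down a major seventh → F, giving F-.
Abm6: root Ab down a major seventh → Bbb, giving Bbbm6.

C7 DbM Dbadd9 F- Bbbm6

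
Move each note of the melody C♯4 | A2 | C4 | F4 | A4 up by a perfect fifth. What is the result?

C#4 gives G#4
A2 gives E3
C4 gives G4
F4 gives C5
A4 gives E5

G#4 E3 G4 C5 E5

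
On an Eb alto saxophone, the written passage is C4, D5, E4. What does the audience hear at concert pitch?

Eb3 F4 G3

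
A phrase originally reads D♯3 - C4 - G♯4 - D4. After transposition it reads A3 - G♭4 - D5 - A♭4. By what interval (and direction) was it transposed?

up a diminished fifth

Take the first pair: D#3 → A3. D to A spans 5 letter names, so the interval is some kind of fifth.
D#3 to A3 is 6 semitones, which makes it a diminished fifth; the second version is higher, so the direction is up.
Checking another pair — D4 → Ab4 — gives the same interval.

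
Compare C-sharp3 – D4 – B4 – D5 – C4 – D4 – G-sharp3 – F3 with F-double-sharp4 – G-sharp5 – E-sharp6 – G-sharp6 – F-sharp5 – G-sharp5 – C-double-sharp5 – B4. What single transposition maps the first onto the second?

From C#3 to F##4 is 11 letter names — an eleventh of some quality.
C#3 to F##4 is 18 semitones, which makes it an augmented eleventh; the second version is higher, so the direction is up.
Checking another pair — F3 → B4 — gives the same interval.

up an augmented eleventh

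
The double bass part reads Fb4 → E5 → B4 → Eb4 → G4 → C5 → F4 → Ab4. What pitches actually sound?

The double bass sounds a perfect octave below written, so transpose each written note down a perfect octave.
Fb4 becomes Fb3
E5 becomes E4
B4 becomes B3
Eb4 becomes Eb3
G4 becomes G3
C5 becomes C4
F4 becomes F3
Ab4 becomes Ab3

Fb3 E4 B3 Eb3 G3 C4 F3 Ab3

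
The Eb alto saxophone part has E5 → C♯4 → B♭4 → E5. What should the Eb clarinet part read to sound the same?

First find concert pitch: the Eb alto saxophone sounds a major sixth below written, so E5 C♯4 B♭4 E5 sounds G4 E3 Db4 G4.
Then write for Eb clarinet: it sounds a minor third above written, so the part must be a minor third below concert.
G4 → E4
E3 → C#3
Db4 → Bb3
G4 → E4

E4 C#3 Bb3 E4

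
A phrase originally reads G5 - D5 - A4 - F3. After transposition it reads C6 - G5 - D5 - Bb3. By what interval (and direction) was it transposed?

up a perfect fourth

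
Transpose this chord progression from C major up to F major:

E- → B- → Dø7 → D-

C major up to F major is a perfect fourth; each chord root moves by that interval while the quality stays the same.
E-: root E up a perfect fourth → A, giving A-.
B-: root B up a perfect fourth → E, giving E-.
Dø7: root D up a perfect fourth → G, giving Gø7.
D-: root D up a perfect fourth → G, giving G-.

A- E- Gø7 G-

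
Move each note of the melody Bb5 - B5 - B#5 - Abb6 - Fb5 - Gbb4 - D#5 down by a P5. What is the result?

Bb5 becomes Eb5
B5 becomes E5
B#5 becomes E#5
Abb6 becomes Dbb6
Fb5 becomes Bbb4
Gbb4 becomes Cbb4
D#5 becomes G#4

Eb5 E5 E#5 Dbb6 Bbb4 Cbb4 G#4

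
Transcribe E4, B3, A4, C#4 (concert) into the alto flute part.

A4 E4 D5 F#4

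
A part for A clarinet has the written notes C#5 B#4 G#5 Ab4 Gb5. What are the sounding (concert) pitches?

A#4 G##4 E#5 F4 Eb5

Written C4 on the A clarinet sounds as A3, a minor third lower; apply that shift to every note.
C#5 gives A#4
B#4 gives G##4
G#5 gives E#5
Ab4 gives F4
Gb5 gives Eb5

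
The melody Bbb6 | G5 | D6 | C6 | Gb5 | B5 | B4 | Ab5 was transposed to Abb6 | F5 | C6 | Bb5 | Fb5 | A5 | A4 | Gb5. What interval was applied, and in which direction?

Take the first pair: Bbb6 → Abb6. B to A spans 2 letter names, so the interval is some kind of second.
Abb6 to Bbb6 is 2 semitones, which makes it a major second; the second version is lower, so the direction is down.
Checking another pair — Ab5 → Gb5 — gives the same interval.

down a major second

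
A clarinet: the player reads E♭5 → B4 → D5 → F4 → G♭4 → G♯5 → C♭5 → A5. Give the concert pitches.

The A clarinet sounds a minor third below written, so transpose each written note down a minor third.
Eb5 becomes C5
B4 becomes G#4
D5 becomes B4
F4 becomes D4
Gb4 becomes Eb4
G#5 becomes E#5
Cb5 becomes Ab4
A5 becomes F#5

C5 G#4 B4 D4 Eb4 E#5 Ab4 F#5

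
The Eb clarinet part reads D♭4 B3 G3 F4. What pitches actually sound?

Fb4 D4 Bb3 Ab4

The Eb clarinet sounds a minor third above written, so transpose each written note up a minor third.
Db4 → Fb4
B3 → D4
G3 → Bb3
F4 → Ab4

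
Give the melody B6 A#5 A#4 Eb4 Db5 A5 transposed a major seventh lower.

C6 B4 B3 Fb3 Ebb4 Bb4

A major seventh down from B6 gives C6.
A#5 down a major seventh is B4.
A major seventh down from A#4 gives B3.
Eb4 down a major seventh is Fb3.
Db5: a seventh down reaches E, and 11 semitones makes it Ebb4.
A5 down a major seventh is Bb4.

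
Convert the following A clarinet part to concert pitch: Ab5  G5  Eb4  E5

F5 E5 C4 C#5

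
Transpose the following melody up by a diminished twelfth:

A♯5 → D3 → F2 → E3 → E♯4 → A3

A#5 to E7
D3 to Ab4
F2 to Cb4
E3 to Bb4
E#4 to B5
A3 to Eb5

E7 Ab4 Cb4 Bb4 B5 Eb5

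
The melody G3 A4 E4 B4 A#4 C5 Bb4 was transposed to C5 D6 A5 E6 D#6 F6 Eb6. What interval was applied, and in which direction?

From G3 to C5 is 11 letter names — an eleventh of some quality.
G3 to C5 is 17 semitones, which makes it a perfect eleventh; the second version is higher, so the direction is up.
Checking another pair — Bb4 → Eb6 — gives the same interval.

up a perfect eleventh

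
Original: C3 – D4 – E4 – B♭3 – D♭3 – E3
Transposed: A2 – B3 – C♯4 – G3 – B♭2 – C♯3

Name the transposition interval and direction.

Take the first pair: C3 → A2. C to A spans 3 letter names, so the interval is some kind of third.
A2 to C3 is 3 semitones, which makes it a minor third; the second version is lower, so the direction is down.
Checking another pair — E3 → C#3 — gives the same interval.

down a minor third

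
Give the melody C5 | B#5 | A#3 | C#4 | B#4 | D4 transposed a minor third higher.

Eb5 D#6 C#4 E4 D#5 F4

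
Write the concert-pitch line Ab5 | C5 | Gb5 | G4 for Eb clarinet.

F5 A4 Eb5 E4

The Eb clarinet sounds a minor third above written, so the written part must be a minor third below concert — transpose each note down.
Ab5 → F5
C5 → A4
Gb5 → Eb5
G4 → E4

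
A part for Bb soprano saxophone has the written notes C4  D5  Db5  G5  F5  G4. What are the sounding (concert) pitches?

The Bb soprano saxophone sounds a major second below written, so transpose each written note down a major second.
C4 → Bb3
D5 → C5
Db5 → Cb5
G5 → F5
F5 → Eb5
G4 → F4

Bb3 C5 Cb5 F5 Eb5 F4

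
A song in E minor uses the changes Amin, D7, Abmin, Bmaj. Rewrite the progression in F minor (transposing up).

Bbmin Eb7 Bbbmin Cmaj

E minor up to F minor is a minor second; each chord root moves by that interval while the quality stays the same.
Amin: root A up a minor second → Bb, giving Bbmin.
D7: root D up a minor second → Eb, giving Eb7.
Abmin: root Ab up a minor second → Bbb, giving Bbbmin.
Bmaj: root B up a minor second → C, giving Cmaj.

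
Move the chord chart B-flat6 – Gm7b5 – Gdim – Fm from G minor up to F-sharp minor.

A6 F#m7b5 F#dim Em

G minor up to F-sharp minor is a major seventh; each chord root moves by that interval while the quality stays the same.
B-flat6: root B-flat up a major seventh → A, giving A6.
Gm7b5: root G up a major seventh → F#, giving F#m7b5.
Gdim: root G up a major seventh → F#, giving F#dim.
Fm: root F up a major seventh → E, giving Em.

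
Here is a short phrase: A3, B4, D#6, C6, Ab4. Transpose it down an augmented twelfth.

A3 becomes Db2
B4 becomes Eb3
D#6 becomes G4
C6 becomes Fb4
Ab4 becomes Dbb3

Db2 Eb3 G4 Fb4 Dbb3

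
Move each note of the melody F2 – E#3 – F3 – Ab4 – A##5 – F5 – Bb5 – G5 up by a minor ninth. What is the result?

F2 gives Gb3
E#3 gives F#4
F3 gives Gb4
Ab4 gives Bbb5
A##5 gives B#6
F5 gives Gb6
Bb5 gives Cb7
G5 gives Ab6

Gb3 F#4 Gb4 Bbb5 B#6 Gb6 Cb7 Ab6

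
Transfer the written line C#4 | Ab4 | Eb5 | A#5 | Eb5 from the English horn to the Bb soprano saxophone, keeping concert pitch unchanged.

G#3 Eb4 Bb4 E#5 Bb4

First find concert pitch: the English horn sounds a perfect fifth below written, so C#4 Ab4 Eb5 A#5 Eb5 sounds F#3 Db4 Ab4 D#5 Ab4.
Then write for Bb soprano saxophone: it sounds a major second below written, so the part must be a major second above concert.
F#3 → G#3
Db4 → Eb4
Ab4 → Bb4
D#5 → E#5
Ab4 → Bb4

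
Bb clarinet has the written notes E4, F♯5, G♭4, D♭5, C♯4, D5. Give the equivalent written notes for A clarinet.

First find concert pitch: the Bb clarinet sounds a major second below written, so E4 F♯5 G♭4 D♭5 C♯4 D5 sounds D4 E5 Fb4 Cb5 B3 C5.
Then write for A clarinet: it sounds a minor third below written, so the part must be a minor third above concert.
D4 → F4
E5 → G5
Fb4 → Abb4
Cb5 → Ebb5
B3 → D4
C5 → Eb5

F4 G5 Abb4 Ebb5 D4 Eb5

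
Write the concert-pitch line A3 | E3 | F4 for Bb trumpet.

B3 F#3 G4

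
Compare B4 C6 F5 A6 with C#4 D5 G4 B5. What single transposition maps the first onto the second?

From B4 to C#4 is 7 letter names — a seventh of some quality.
C#4 to B4 is 10 semitones, which makes it a minor seventh; the second version is lower, so the direction is down.
Checking another pair — A6 → B5 — gives the same interval.

down a minor seventh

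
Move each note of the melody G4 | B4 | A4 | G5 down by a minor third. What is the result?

A minor third down from G4 gives E4.
B4: a third down reaches G, and 3 semitones makes it G#4.
A minor third down from A4 gives F#4.
G5: a third down reaches E, and 3 semitones makes it E5.

E4 G#4 F#4 E5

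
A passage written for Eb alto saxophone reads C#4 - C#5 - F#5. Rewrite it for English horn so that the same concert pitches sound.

First find concert pitch: the Eb alto saxophone sounds a major sixth below written, so C#4 C#5 F#5 sounds E3 E4 A4.
Then write for English horn: it sounds a perfect fifth below written, so the part must be a perfect fifth above concert.
E3 → B3
E4 → B4
A4 → E5

B3 B4 E5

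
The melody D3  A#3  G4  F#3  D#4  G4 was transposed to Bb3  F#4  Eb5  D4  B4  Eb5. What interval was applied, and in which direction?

Take the first pair: D3 → Bb3. D to B spans 6 letter names, so the interval is some kind of sixth.
D3 to Bb3 is 8 semitones, which makes it a minor sixth; the second version is higher, so the direction is up.
Checking another pair — G4 → Eb5 — gives the same interval.

up a minor sixth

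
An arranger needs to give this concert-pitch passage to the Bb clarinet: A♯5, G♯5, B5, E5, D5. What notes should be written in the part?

B#5 A#5 C#6 F#5 E5

The Bb clarinet sounds a major second below written, so the written part must be a major second above concert — transpose each note up.
A#5 becomes B#5
G#5 becomes A#5
B5 becomes C#6
E5 becomes F#5
D5 becomes E5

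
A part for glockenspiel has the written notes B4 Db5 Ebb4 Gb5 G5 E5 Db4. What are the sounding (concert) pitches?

B6 Db7 Ebb6 Gb7 G7 E7 Db6

Written C4 on the glockenspiel sounds as C6, a perfect fifteenth higher; apply that shift to every note.
B4 -> B6
Db5 -> Db7
Ebb4 -> Ebb6
Gb5 -> Gb7
G5 -> G7
E5 -> E7
Db4 -> Db6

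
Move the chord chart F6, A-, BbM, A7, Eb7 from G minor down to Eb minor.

Db6 F- GbM F7 Cb7

G minor down to Eb minor is a major third; each chord root moves by that interval while the quality stays the same.
F6: root F down a major third → Db, giving Db6.
A-: root A down a major third → F, giving F-.
BbM: root Bb down a major third → Gb, giving GbM.
A7: root A down a major third → F, giving F7.
Eb7: root Eb down a major third → Cb, giving Cb7.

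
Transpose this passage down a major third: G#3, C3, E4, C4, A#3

E3 Ab2 C4 Ab3 F#3

G#3: a third down reaches E, and 4 semitones makes it E3.
C3: a third down reaches A, and 4 semitones makes it Ab2.
E4: a third down reaches C, and 4 semitones makes it C4.
A major third down from C4 gives Ab3.
A#3 down a major third is F#3.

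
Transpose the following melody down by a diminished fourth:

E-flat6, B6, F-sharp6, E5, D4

B5 F##6 C##6 B#4 A#3

Eb6 → B5
B6 → F##6
F#6 → C##6
E5 → B#4
D4 → A#3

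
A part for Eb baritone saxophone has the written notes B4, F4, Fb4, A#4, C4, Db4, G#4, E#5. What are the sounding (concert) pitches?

The Eb baritone saxophone sounds a major thirteenth below written, so transpose each written note down a major thirteenth.
B4 -> D3
F4 -> Ab2
Fb4 -> Abb2
A#4 -> C#3
C4 -> Eb2
Db4 -> Fb2
G#4 -> B2
E#5 -> G#3

D3 Ab2 Abb2 C#3 Eb2 Fb2 B2 G#3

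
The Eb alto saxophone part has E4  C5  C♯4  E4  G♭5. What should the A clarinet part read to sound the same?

Bb3 Gb4 G3 Bb3 Dbb5

First find concert pitch: the Eb alto saxophone sounds a major sixth below written, so E4 C5 C♯4 E4 G♭5 sounds G3 Eb4 E3 G3 Bbb4.
Then write for A clarinet: it sounds a minor third below written, so the part must be a minor third above concert.
G3 → Bb3
Eb4 → Gb4
E3 → G3
G3 → Bb3
Bbb4 → Dbb5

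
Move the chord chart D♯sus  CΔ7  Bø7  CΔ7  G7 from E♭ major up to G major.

F##sus EΔ7 D#ø7 EΔ7 B7

E♭ major up to G major is a major third; each chord root moves by that interval while the quality stays the same.
D♯sus: root D♯ up a major third → F##, giving F##sus.
CΔ7: root C up a major third → E, giving EΔ7.
Bø7: root B up a major third → D#, giving D#ø7.
CΔ7: root C up a major third → E, giving EΔ7.
G7: root G up a major third → B, giving B7.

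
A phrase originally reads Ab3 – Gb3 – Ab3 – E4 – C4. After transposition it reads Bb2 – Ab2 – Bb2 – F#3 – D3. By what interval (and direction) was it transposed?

Take the first pair: Ab3 → Bb2. A to B spans 7 letter names, so the interval is some kind of seventh.
Bb2 to Ab3 is 10 semitones, which makes it a minor seventh; the second version is lower, so the direction is down.
Checking another pair — C4 → D3 — gives the same interval.

down a minor seventh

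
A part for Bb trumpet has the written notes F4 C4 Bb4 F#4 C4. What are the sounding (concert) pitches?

Eb4 Bb3 Ab4 E4 Bb3

The Bb trumpet sounds a major second below written, so transpose each written note down a major second.
F4 gives Eb4
C4 gives Bb3
Bb4 gives Ab4
F#4 gives E4
C4 gives Bb3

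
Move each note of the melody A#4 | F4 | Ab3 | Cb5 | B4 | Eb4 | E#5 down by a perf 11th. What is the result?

A#4: an eleventh down reaches E, and 17 semitones makes it E#3.
F4: an eleventh down reaches C, and 17 semitones makes it C3.
A perfect eleventh down from Ab3 gives Eb2.
Cb5 down a perfect eleventh is Gb3.
B4 down a perfect eleventh is F#3.
A perfect eleventh down from Eb4 gives Bb2.
E#5: an eleventh down reaches B, and 17 semitones makes it B#3.

E#3 C3 Eb2 Gb3 F#3 Bb2 B#3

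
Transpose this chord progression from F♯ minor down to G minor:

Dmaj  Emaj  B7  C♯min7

Ebmaj Fmaj C7 Dmin7

F♯ minor down to G minor is a major seventh; each chord root moves by that interval while the quality stays the same.
Dmaj: root D down a major seventh → Eb, giving Ebmaj.
Emaj: root E down a major seventh → F, giving Fmaj.
B7: root B down a major seventh → C, giving C7.
C♯min7: root C♯ down a major seventh → D, giving Dmin7.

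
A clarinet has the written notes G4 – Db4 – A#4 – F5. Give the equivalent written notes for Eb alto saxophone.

C#5 G4 D##5 B5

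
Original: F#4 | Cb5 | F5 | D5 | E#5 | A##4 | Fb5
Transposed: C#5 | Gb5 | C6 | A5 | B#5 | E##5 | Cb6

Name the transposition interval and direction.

up a perfect fifth

From F#4 to C#5 is 5 letter names — a fifth of some quality.
F#4 to C#5 is 7 semitones, which makes it a perfect fifth; the second version is higher, so the direction is up.
Checking another pair — Fb5 → Cb6 — gives the same interval.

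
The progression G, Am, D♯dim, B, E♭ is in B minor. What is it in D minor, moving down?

Bb Cm F#dim D Gb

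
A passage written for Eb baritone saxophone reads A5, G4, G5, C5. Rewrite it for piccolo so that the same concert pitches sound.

C3 Bb1 Bb2 Eb2

First find concert pitch: the Eb baritone saxophone sounds a major thirteenth below written, so A5 G4 G5 C5 sounds C4 Bb2 Bb3 Eb3.
Then write for piccolo: it sounds a perfect octave above written, so the part must be a perfect octave below concert.
C4 → C3
Bb2 → Bb1
Bb3 → Bb2
Eb3 → Eb2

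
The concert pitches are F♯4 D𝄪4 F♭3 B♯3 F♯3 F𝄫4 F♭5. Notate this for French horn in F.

The French horn in F sounds a perfect fifth below written, so the written part must be a perfect fifth above concert — transpose each note up.
F#4 to C#5
D##4 to A##4
Fb3 to Cb4
B#3 to F##4
F#3 to C#4
Fbb4 to Cbb5
Fb5 to Cb6

C#5 A##4 Cb4 F##4 C#4 Cbb5 Cb6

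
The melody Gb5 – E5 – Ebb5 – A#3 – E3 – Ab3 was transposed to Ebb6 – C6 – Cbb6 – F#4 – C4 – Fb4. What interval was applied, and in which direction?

up a minor sixth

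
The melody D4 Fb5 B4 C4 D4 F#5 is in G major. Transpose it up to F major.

C5 Ebb6 A5 Bb4 C5 E6

From G up to F is a minor seventh; apply that to each pitch.
D4 to C5
Fb5 to Ebb6
B4 to A5
C4 to Bb4
D4 to C5
F#5 to E6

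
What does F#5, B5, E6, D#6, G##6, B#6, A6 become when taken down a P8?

F#5 -> F#4
B5 -> B4
E6 -> E5
D#6 -> D#5
G##6 -> G##5
B#6 -> B#5
A6 -> A5

F#4 B4 E5 D#5 G##5 B#5 A5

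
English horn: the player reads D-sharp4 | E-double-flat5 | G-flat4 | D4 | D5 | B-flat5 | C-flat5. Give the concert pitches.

G#3 Abb4 Cb4 G3 G4 Eb5 Fb4

The English horn sounds a perfect fifth below written, so transpose each written note down a perfect fifth.
D#4 gives G#3
Ebb5 gives Abb4
Gb4 gives Cb4
D4 gives G3
D5 gives G4
Bb5 gives Eb5
Cb5 gives Fb4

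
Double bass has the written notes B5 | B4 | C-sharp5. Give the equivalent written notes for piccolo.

B3 B2 C#3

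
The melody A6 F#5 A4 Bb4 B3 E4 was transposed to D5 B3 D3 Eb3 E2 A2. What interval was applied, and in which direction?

Take the first pair: A6 → D5. A to D spans 12 letter names, so the interval is some kind of twelfth.
D5 to A6 is 19 semitones, which makes it a perfect twelfth; the second version is lower, so the direction is down.
Checking another pair — E4 → A2 — gives the same interval.

down a perfect twelfth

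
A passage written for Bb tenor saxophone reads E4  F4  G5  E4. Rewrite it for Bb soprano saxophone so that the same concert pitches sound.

E3 F3 G4 E3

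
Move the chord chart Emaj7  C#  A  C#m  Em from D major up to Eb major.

D major up to Eb major is a minor second; each chord root moves by that interval while the quality stays the same.
Emaj7: root E up a minor second → F, giving Fmaj7.
C#: root C# up a minor second → D, giving D.
A: root A up a minor second → Bb, giving Bb.
C#m: root C# up a minor second → D, giving Dm.
Em: root E up a minor second → F, giving Fm.

Fmaj7 D Bb Dm Fm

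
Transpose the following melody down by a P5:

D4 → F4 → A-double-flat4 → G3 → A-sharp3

G3 Bb3 Dbb4 C3 D#3

D4: a fifth down reaches G, and 7 semitones makes it G3.
A perfect fifth down from F4 gives Bb3.
Abb4: a fifth down reaches D, and 7 semitones makes it Dbb4.
G3: a fifth down reaches C, and 7 semitones makes it C3.
A#3 down a perfect fifth is D#3.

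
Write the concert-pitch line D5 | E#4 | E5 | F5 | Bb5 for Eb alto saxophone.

Written C4 sounds as Eb3 on the Eb alto saxophone, so concert pitches are written a major sixth up.
D5 → B5
E#4 → C##5
E5 → C#6
F5 → D6
Bb5 → G6

B5 C##5 C#6 D6 G6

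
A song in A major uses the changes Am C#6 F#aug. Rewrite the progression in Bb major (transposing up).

Bbm D6 Gaug

A major up to Bb major is a minor second; each chord root moves by that interval while the quality stays the same.
Am: root A up a minor second → Bb, giving Bbm.
C#6: root C# up a minor second → D, giving D6.
F#aug: root F# up a minor second → G, giving Gaug.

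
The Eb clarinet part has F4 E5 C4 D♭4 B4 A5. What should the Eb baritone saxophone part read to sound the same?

F6 E7 C6 Db6 B6 A7

First find concert pitch: the Eb clarinet sounds a minor third above written, so F4 E5 C4 D♭4 B4 A5 sounds Ab4 G5 Eb4 Fb4 D5 C6.
Then write for Eb baritone saxophone: it sounds a major thirteenth below written, so the part must be a major thirteenth above concert.
Ab4 → F6
G5 → E7
Eb4 → C6
Fb4 → Db6
D5 → B6
C6 → A7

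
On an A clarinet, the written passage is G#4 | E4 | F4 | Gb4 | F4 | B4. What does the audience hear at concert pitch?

E#4 C#4 D4 Eb4 D4 G#4

Written C4 on the A clarinet sounds as A3, a minor third lower; apply that shift to every note.
G#4 -> E#4
E4 -> C#4
F4 -> D4
Gb4 -> Eb4
F4 -> D4
B4 -> G#4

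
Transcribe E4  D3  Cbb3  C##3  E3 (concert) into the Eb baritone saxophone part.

C#6 B4 Abb4 A##4 C#5

The Eb baritone saxophone sounds a major thirteenth below written, so the written part must be a major thirteenth above concert — transpose each note up.
E4 becomes C#6
D3 becomes B4
Cbb3 becomes Abb4
C##3 becomes A##4
E3 becomes C#5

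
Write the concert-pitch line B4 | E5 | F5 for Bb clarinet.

C#5 F#5 G5

The Bb clarinet sounds a major second below written, so the written part must be a major second above concert — transpose each note up.
B4 -> C#5
E5 -> F#5
F5 -> G5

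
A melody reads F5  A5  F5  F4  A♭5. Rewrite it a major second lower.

F5 -> Eb5
A5 -> G5
F5 -> Eb5
F4 -> Eb4
Ab5 -> Gb5

Eb5 G5 Eb5 Eb4 Gb5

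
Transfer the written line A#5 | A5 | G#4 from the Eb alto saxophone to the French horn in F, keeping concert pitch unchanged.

First find concert pitch: the Eb alto saxophone sounds a major sixth below written, so A#5 A5 G#4 sounds C#5 C5 B3.
Then write for French horn in F: it sounds a perfect fifth below written, so the part must be a perfect fifth above concert.
C#5 → G#5
C5 → G5
B3 → F#4

G#5 G5 F#4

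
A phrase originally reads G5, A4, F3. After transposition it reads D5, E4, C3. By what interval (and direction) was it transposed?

down a perfect fourth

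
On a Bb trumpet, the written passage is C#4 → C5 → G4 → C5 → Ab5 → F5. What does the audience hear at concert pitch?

Written C4 on the Bb trumpet sounds as Bb3, a major second lower; apply that shift to every note.
C#4 becomes B3
C5 becomes Bb4
G4 becomes F4
C5 becomes Bb4
Ab5 becomes Gb5
F5 becomes Eb5

B3 Bb4 F4 Bb4 Gb5 Eb5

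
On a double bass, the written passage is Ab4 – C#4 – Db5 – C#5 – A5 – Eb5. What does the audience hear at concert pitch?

Ab3 C#3 Db4 C#4 A4 Eb4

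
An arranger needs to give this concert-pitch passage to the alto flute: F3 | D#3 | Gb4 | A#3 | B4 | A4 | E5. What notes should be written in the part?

The alto flute sounds a perfect fourth below written, so the written part must be a perfect fourth above concert — transpose each note up.
F3 -> Bb3
D#3 -> G#3
Gb4 -> Cb5
A#3 -> D#4
B4 -> E5
A4 -> D5
E5 -> A5

Bb3 G#3 Cb5 D#4 E5 D5 A5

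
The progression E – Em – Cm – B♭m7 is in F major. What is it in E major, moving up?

F major up to E major is a major seventh; each chord root moves by that interval while the quality stays the same.
E: root E up a major seventh → D#, giving D#.
Em: root E up a major seventh → D#, giving D#m.
Cm: root C up a major seventh → B, giving Bm.
B♭m7: root B♭ up a major seventh → A, giving Am7.

D# D#m Bm Am7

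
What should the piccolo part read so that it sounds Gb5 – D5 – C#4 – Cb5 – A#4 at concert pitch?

Gb4 D4 C#3 Cb4 A#3

The piccolo sounds a perfect octave above written, so the written part must be a perfect octave below concert — transpose each note down.
Gb5 → Gb4
D5 → D4
C#4 → C#3
Cb5 → Cb4
A#4 → A#3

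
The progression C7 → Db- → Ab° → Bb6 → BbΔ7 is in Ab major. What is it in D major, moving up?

F#7 G- D° E6 EΔ7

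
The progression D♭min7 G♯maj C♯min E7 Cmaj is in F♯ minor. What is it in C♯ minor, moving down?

F♯ minor down to C♯ minor is a perfect fourth; each chord root moves by that interval while the quality stays the same.
D♭min7: root D♭ down a perfect fourth → Ab, giving Abmin7.
G♯maj: root G♯ down a perfect fourth → D#, giving D#maj.
C♯min: root C♯ down a perfect fourth → G#, giving G#min.
E7: root E down a perfect fourth → B, giving B7.
Cmaj: root C down a perfect fourth → G, giving Gmaj.

Abmin7 D#maj G#min B7 Gmaj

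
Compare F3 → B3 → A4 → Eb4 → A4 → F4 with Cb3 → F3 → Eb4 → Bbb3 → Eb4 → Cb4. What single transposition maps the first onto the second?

down an augmented fourth

From F3 to Cb3 is 4 letter names — a fourth of some quality.
Cb3 to F3 is 6 semitones, which makes it an augmented fourth; the second version is lower, so the direction is down.
Checking another pair — F4 → Cb4 — gives the same interval.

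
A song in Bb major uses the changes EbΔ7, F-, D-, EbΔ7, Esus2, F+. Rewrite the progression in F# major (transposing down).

Bb major down to F# major is a diminished fourth; each chord root moves by that interval while the quality stays the same.
EbΔ7: root Eb down a diminished fourth → B, giving BΔ7.
F-: root F down a diminished fourth → C#, giving C#-.
D-: root D down a diminished fourth → A#, giving A#-.
EbΔ7: root Eb down a diminished fourth → B, giving BΔ7.
Esus2: root E down a diminished fourth → B#, giving B#sus2.
F+: root F down a diminished fourth → C#, giving C#+.

BΔ7 C#- A#- BΔ7 B#sus2 C#+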